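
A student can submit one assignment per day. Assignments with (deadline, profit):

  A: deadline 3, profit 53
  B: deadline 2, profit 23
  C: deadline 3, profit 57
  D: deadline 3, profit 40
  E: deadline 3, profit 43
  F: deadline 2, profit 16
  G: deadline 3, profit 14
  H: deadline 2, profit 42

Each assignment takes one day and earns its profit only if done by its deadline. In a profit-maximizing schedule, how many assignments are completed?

Profit order: C=57 A=53 E=43 H=42 D=40 B=23 F=16 G=14
Assign: C→slot 3, A→slot 2, E→slot 1, H skipped, D skipped, B skipped, F skipped, G skipped.
Slots: [1:E] [2:A] [3:C]
3 of 8 scheduled.

3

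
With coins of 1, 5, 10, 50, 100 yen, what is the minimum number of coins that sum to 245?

Use the largest denomination that fits, subtract, and repeat.
245 = 2×100 + 4×10 + 1×5
Total coins = 2 + 4 + 1 = 7

7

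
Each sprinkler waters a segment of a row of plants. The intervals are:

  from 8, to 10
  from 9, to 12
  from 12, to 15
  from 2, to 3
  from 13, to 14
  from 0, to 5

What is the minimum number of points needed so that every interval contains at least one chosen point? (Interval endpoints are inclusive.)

3

Process intervals by earliest right end; each time one isn't hit yet, stab at its right endpoint.
By right end: [2,3]  [0,5]  [8,10]  [9,12]  [13,14]  [12,15]
[2,3] uncovered → point at 3; [8,10] uncovered → point at 10; [13,14] uncovered → point at 14.
Points: 3, 10, 14 (3 total).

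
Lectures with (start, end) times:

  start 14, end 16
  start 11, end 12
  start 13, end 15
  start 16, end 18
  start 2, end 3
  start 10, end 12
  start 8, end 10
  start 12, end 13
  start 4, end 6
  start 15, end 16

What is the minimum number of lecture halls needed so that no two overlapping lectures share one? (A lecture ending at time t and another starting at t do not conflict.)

2

Events (time:±→running): 2:+→1 3:-→0 4:+→1 6:-→0 8:+→1 10:-→0 10:+→1 11:+→2 … peak 2.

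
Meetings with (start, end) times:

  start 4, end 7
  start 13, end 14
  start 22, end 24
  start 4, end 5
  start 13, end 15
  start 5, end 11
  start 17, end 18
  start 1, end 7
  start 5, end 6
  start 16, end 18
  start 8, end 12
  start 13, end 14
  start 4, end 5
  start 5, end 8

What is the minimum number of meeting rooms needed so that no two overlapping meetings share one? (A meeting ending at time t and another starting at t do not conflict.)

5

Events (time:±→running): 1:+→1 4:+→2 4:+→3 4:+→4 5:-→3 5:-→2 5:+→3 5:+→4 5:+→5 … peak 5.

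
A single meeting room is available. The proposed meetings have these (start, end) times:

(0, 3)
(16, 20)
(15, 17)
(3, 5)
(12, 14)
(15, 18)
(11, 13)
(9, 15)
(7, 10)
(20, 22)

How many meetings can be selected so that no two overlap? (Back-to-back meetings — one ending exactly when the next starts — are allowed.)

6

Sorted by end: (0,3)  (3,5)  (7,10)  (11,13)  (12,14)  (9,15)  (15,17)  (15,18)  (16,20)  (20,22)
take (0,3); take (3,5); take (7,10); take (11,13); take (15,17); take (20,22).
Selected 6 meetings.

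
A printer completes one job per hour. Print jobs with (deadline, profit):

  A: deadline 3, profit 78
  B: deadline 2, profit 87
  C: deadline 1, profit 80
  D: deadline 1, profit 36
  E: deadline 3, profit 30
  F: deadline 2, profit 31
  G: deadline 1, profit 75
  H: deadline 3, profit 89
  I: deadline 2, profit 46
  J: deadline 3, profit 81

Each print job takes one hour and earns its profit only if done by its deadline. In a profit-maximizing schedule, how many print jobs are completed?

3

Take jobs in profit order; each goes to the latest open slot no later than its deadline.
By profit: H(d3,89), B(d2,87), J(d3,81), C(d1,80), A(d3,78), G(d1,75), I(d2,46), D(d1,36), F(d2,31), E(d3,30)
H→slot 3; B→slot 2; J→slot 1; C skipped; A skipped; G skipped; I skipped; D skipped; F skipped; E skipped.
3 of 10 scheduled.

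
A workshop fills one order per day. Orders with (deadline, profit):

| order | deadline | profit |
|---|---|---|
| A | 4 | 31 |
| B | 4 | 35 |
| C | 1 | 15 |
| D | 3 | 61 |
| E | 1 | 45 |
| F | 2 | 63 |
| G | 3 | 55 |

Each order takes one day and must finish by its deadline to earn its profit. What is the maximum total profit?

214

Take jobs in profit order; each goes to the latest open slot no later than its deadline.
Profit order: F=63 D=61 G=55 E=45 B=35 A=31 C=15
Assign: F→slot 2, D→slot 3, G→slot 1, E skipped, B→slot 4, A skipped, C skipped.
Slots: [1:G] [2:F] [3:D] [4:B]
Profit = 55 + 63 + 61 + 35 = 214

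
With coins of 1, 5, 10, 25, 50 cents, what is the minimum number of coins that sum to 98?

7

Greedy: take as many of the largest coin as possible, then repeat with the remainder.
98 − 1×50→48 − 1×25→23 − 2×10→3 − 3×1→0
Total coins = 1 + 1 + 2 + 3 = 7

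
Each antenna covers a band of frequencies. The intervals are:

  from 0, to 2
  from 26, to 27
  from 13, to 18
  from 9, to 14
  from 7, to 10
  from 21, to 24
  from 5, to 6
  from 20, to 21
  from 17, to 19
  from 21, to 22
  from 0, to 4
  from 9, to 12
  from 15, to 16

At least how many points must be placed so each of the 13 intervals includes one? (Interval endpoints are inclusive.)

7

Sort by right endpoint; whenever an interval is uncovered, place a point at its right end.
Sorted: [0,2] [0,4] [5,6] [7,10] [9,12] [9,14] [15,16] [13,18] [17,19] [20,21] [21,22] [21,24] [26,27]
{[0,2],[0,4]} hit by 2; {[5,6]} hit by 6; {[7,10],[9,12],[9,14]} hit by 10; {[15,16],[13,18]} hit by 16; {[17,19]} hit by 19; {[20,21],[21,22],[21,24]} hit by 21; {[26,27]} hit by 27.
Points: 2, 6, 10, 16, 19, 21, 27 (7 total).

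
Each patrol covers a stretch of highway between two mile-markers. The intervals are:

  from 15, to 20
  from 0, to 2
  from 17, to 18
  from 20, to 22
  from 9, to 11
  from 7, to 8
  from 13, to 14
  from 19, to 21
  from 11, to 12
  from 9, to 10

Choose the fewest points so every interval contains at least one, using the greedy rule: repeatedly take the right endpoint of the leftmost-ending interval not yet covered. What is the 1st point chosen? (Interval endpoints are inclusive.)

2

Sort by right endpoint; whenever an interval is uncovered, place a point at its right end.
By right end: [0,2]  [7,8]  [9,10]  [9,11]  [11,12]  [13,14]  [17,18]  [15,20]  [19,21]  [20,22]
[0,2] uncovered → point at 2; [7,8] uncovered → point at 8; [9,10] uncovered → point at 10; [11,12] uncovered → point at 12; [13,14] uncovered → point at 14; [17,18] uncovered → point at 18; [19,21] uncovered → point at 21.
Points: 2, 8, 10, 12, 14, 18, 21 (7 total).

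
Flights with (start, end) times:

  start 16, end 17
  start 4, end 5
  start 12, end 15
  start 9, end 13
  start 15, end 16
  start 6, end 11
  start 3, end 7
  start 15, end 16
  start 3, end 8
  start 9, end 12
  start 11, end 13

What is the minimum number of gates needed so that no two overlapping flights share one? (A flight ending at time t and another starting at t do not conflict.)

3

starts: [3, 3, 4, 6, 9, 9, 11, 12, 15, 15, 16]
ends:   [5, 7, 8, 11, 12, 13, 13, 15, 16, 16, 17]
s3→1 s3→2 s4→3  — peak 3.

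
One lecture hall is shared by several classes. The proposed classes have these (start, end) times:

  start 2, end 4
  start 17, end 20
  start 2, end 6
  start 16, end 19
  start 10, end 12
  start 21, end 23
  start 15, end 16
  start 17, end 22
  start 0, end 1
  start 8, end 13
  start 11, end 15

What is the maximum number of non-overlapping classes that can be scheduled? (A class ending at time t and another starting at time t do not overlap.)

Greedy by earliest finish: after sorting by end time, pick each interval compatible with the last pick.
By end time: (0,1), (2,4), (2,6), (10,12), (8,13), (11,15), (15,16), (16,19), (17,20), (17,22), (21,23).
Pick (0,1); next start ≥ 1 → (2,4); next start ≥ 4 → (10,12); next start ≥ 12 → (15,16); next start ≥ 16 → (16,19); next start ≥ 19 → (21,23).
Selected 6 classes.

6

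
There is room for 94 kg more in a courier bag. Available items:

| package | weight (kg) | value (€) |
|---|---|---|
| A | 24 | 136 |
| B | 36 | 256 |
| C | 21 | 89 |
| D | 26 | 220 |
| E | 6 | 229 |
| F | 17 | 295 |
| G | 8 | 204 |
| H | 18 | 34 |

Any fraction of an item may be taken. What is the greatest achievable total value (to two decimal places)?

1209.67

Greedy by value/weight ratio, highest first.
Ratios (sorted): E 38.17, G 25.50, F 17.35, D 8.46, B 7.11, A 5.67, C 4.24, H 1.89
take E (6 @ 229); take G (8 @ 204); take F (17 @ 295); take D (26 @ 220); take B (36 @ 256); take 1/24 of A → 5.67. Capacity used 94/94.
Total value = 1209.67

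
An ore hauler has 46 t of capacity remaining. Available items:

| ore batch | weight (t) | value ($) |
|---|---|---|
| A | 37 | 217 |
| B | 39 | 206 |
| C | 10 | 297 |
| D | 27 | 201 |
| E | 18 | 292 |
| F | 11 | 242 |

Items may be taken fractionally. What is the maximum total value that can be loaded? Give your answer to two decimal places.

Order: C (297/10=29.70) > F (242/11=22.00) > E (292/18=16.22) > D (201/27=7.44) > A (217/37=5.86) > B (206/39=5.28)
Fill: take C (10 @ 297) → take F (11 @ 242) → take E (18 @ 292) → take 7/27 of D → 52.11; 46/46 used.
Total value = 883.11

883.11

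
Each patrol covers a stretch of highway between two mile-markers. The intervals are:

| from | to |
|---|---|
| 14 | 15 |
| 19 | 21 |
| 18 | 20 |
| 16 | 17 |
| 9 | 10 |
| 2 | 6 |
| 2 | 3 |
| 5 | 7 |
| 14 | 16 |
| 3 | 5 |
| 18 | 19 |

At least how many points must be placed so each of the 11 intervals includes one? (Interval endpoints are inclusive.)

Sort by right endpoint; whenever an interval is uncovered, place a point at its right end.
Sorted: [2,3] [3,5] [2,6] [5,7] [9,10] [14,15] [14,16] [16,17] [18,19] [18,20] [19,21]
{[2,3],[3,5],[2,6]} hit by 3; {[5,7]} hit by 7; {[9,10]} hit by 10; {[14,15],[14,16]} hit by 15; {[16,17]} hit by 17; {[18,19],[18,20],[19,21]} hit by 19.
Points: 3, 7, 10, 15, 17, 19 (6 total).

6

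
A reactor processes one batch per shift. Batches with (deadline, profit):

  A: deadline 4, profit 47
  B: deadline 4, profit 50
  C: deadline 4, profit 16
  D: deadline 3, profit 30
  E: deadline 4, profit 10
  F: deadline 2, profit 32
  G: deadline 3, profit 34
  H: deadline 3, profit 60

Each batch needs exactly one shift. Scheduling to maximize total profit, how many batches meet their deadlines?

4

Sort by profit descending; place each in the latest free slot ≤ its deadline.
Profit order: H=60 B=50 A=47 G=34 F=32 D=30 C=16 E=10
Assign: H→slot 3, B→slot 4, A→slot 2, G→slot 1, F skipped, D skipped, C skipped, E skipped.
Slots: [1:G] [2:A] [3:H] [4:B]
4 of 8 scheduled.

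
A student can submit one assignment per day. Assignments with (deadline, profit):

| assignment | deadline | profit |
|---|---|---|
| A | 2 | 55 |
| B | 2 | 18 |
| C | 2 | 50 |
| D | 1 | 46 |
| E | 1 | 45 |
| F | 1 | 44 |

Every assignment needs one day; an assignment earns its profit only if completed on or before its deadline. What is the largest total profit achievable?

Profit order: A=55 C=50 D=46 E=45 F=44 B=18
Assign: A→slot 2, C→slot 1, D skipped, E skipped, F skipped, B skipped.
Slots: [1:C] [2:A]
Profit = 50 + 55 = 105

105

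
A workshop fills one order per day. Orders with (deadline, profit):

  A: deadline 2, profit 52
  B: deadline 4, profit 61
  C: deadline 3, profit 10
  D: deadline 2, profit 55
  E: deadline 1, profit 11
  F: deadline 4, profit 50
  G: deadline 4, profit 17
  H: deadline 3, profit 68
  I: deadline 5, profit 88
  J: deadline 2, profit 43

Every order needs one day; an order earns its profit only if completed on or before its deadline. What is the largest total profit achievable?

By profit: I(d5,88), H(d3,68), B(d4,61), D(d2,55), A(d2,52), F(d4,50), J(d2,43), G(d4,17), E(d1,11), C(d3,10)
I→slot 5; H→slot 3; B→slot 4; D→slot 2; A→slot 1; F skipped; J skipped; G skipped; E skipped; C skipped.
Profit = 52 + 55 + 68 + 61 + 88 = 324

324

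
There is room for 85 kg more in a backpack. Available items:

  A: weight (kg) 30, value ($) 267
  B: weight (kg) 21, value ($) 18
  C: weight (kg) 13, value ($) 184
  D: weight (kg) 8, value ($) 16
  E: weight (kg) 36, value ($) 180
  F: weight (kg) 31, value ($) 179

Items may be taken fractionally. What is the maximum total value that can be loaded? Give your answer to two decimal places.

Sort by value per unit weight and fill in that order.
Ratios (sorted): C 14.15, A 8.90, F 5.77, E 5.00, D 2.00, B 0.86
take C (13 @ 184); take A (30 @ 267); take F (31 @ 179); take 11/36 of E → 55.00. Capacity used 85/85.
Total value = 685.00

685.00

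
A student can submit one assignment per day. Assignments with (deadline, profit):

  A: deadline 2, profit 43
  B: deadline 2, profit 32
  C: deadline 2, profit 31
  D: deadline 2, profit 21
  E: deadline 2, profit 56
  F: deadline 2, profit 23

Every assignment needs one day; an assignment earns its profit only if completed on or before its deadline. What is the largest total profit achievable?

99

Profit order: E=56 A=43 B=32 C=31 F=23 D=21
Assign: E→slot 2, A→slot 1, B skipped, C skipped, F skipped, D skipped.
Slots: [1:A] [2:E]
Profit = 43 + 56 = 99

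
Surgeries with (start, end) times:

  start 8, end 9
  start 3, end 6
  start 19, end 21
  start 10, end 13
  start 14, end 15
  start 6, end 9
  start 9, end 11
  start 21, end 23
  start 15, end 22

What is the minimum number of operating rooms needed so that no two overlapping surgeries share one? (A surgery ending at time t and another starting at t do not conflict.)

Count concurrent intervals with a sweep; the peak is the room count.
Events (time:±→running): 3:+→1 6:-→0 6:+→1 8:+→2 … peak 2.

2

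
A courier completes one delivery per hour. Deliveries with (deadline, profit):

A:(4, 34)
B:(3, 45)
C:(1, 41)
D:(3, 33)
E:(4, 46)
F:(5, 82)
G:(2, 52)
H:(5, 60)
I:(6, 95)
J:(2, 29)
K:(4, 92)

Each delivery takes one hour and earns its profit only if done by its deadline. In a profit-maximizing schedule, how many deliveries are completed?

6

Profit order: I=95 K=92 F=82 H=60 G=52 E=46 B=45 C=41 A=34 D=33 J=29
Assign: I→slot 6, K→slot 4, F→slot 5, H→slot 3, G→slot 2, E→slot 1, B skipped, C skipped, A skipped, D skipped, J skipped.
Slots: [1:E] [2:G] [3:H] [4:K] [5:F] [6:I]
6 of 11 scheduled.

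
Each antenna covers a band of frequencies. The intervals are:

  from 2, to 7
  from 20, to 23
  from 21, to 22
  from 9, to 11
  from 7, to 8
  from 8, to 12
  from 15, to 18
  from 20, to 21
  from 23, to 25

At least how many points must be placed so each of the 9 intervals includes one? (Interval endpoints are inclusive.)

5

By right end: [2,7]  [7,8]  [9,11]  [8,12]  [15,18]  [20,21]  [21,22]  [20,23]  [23,25]
[2,7] uncovered → point at 7; [9,11] uncovered → point at 11; [15,18] uncovered → point at 18; [20,21] uncovered → point at 21; [23,25] uncovered → point at 25.
Points: 7, 11, 18, 21, 25 (5 total).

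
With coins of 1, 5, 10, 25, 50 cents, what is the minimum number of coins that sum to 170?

Use the largest denomination that fits, subtract, and repeat.
170 − 3×50→20 − 2×10→0
Total coins = 3 + 2 = 5

5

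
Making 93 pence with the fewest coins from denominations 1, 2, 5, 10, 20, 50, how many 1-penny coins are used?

1

93 = 1×50 + 2×20 + 1×2 + 1×1
Count of 1: 1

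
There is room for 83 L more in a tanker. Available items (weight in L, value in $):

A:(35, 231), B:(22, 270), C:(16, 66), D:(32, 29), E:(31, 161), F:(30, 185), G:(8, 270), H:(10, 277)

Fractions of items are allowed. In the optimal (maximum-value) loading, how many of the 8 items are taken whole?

Greedy by value/weight ratio, highest first.
Ratios (sorted): G 33.75, H 27.70, B 12.27, A 6.60, F 6.17, E 5.19, C 4.12, D 0.91
take G (8 @ 270); take H (10 @ 277); take B (22 @ 270); take A (35 @ 231); take 8/30 of F → 49.33. Capacity used 83/83.
4 item(s) taken whole; one partial (take 8/30 of F).

4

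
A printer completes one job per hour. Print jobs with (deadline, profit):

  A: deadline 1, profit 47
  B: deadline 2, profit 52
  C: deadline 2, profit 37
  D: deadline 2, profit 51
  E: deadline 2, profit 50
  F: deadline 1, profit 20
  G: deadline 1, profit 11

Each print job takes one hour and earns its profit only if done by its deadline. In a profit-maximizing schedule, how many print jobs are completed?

Take jobs in profit order; each goes to the latest open slot no later than its deadline.
Profit order: B=52 D=51 E=50 A=47 C=37 F=20 G=11
Assign: B→slot 2, D→slot 1, E skipped, A skipped, C skipped, F skipped, G skipped.
Slots: [1:D] [2:B]
2 of 7 scheduled.

2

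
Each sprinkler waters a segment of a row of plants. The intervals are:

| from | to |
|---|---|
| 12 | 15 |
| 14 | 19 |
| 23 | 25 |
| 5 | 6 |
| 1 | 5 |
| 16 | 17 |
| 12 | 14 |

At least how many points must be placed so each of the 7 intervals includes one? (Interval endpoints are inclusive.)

4

By right end: [1,5]  [5,6]  [12,14]  [12,15]  [16,17]  [14,19]  [23,25]
[1,5] uncovered → point at 5; [12,14] uncovered → point at 14; [16,17] uncovered → point at 17; [23,25] uncovered → point at 25.
Points: 5, 14, 17, 25 (4 total).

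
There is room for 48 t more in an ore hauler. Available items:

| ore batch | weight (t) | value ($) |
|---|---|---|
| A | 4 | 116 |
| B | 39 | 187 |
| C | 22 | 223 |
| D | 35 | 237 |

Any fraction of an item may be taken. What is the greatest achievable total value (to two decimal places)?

Sort by value per unit weight and fill in that order.
Ratios (sorted): A 29.00, C 10.14, D 6.77, B 4.79
take A (4 @ 116); take C (22 @ 223); take 22/35 of D → 148.97. Capacity used 48/48.
Total value = 487.97

487.97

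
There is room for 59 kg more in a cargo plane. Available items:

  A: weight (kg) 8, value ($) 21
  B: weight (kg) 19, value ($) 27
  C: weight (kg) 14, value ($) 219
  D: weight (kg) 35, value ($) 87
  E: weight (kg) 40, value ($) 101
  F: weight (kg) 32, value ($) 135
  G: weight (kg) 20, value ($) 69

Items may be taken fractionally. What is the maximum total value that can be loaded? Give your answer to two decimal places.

Ratios (sorted): C 15.64, F 4.22, G 3.45, A 2.62, E 2.52, D 2.49, B 1.42
take C (14 @ 219); take F (32 @ 135); take 13/20 of G → 44.85. Capacity used 59/59.
Total value = 398.85

398.85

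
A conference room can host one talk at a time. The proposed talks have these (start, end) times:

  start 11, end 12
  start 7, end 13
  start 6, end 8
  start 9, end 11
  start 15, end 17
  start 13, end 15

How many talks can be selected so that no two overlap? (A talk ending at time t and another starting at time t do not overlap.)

5

By end time: (6,8), (9,11), (11,12), (7,13), (13,15), (15,17).
Pick (6,8); next start ≥ 8 → (9,11); next start ≥ 11 → (11,12); next start ≥ 12 → (13,15); next start ≥ 15 → (15,17).
Selected 5 talks.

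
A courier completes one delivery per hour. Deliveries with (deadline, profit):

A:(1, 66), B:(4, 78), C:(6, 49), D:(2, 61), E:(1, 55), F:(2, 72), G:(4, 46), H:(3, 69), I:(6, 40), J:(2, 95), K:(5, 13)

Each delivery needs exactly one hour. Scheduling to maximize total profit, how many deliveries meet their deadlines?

Take jobs in profit order; each goes to the latest open slot no later than its deadline.
By profit: J(d2,95), B(d4,78), F(d2,72), H(d3,69), A(d1,66), D(d2,61), E(d1,55), C(d6,49), G(d4,46), I(d6,40), K(d5,13)
J→slot 2; B→slot 4; F→slot 1; H→slot 3; A skipped; D skipped; E skipped; C→slot 6; G skipped; I→slot 5; K skipped.
6 of 11 scheduled.

6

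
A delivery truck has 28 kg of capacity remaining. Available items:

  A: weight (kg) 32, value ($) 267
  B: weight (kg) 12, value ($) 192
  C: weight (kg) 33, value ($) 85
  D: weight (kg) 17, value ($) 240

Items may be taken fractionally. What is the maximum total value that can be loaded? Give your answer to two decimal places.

417.88

Ratios (sorted): B 16.00, D 14.12, A 8.34, C 2.58
take B (12 @ 192); take 16/17 of D → 225.88. Capacity used 28/28.
Total value = 417.88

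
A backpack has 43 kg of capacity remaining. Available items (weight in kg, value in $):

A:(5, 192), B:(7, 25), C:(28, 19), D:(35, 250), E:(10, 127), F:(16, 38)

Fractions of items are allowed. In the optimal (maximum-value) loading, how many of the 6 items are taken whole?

Greedy by value/weight ratio, highest first.
Order: A (192/5=38.40) > E (127/10=12.70) > D (250/35=7.14) > B (25/7=3.57) > F (38/16=2.38) > C (19/28=0.68)
Fill: take A (5 @ 192) → take E (10 @ 127) → take 28/35 of D → 200.00; 43/43 used.
2 item(s) taken whole; one partial (take 28/35 of D).

2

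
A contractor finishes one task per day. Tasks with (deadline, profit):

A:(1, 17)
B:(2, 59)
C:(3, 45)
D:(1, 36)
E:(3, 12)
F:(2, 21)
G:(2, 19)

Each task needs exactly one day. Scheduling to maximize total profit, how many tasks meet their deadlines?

3

Profit order: B=59 C=45 D=36 F=21 G=19 A=17 E=12
Assign: B→slot 2, C→slot 3, D→slot 1, F skipped, G skipped, A skipped, E skipped.
Slots: [1:D] [2:B] [3:C]
3 of 7 scheduled.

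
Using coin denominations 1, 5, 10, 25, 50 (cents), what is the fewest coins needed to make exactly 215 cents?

6

Greedy: take as many of the largest coin as possible, then repeat with the remainder.
215 − 4×50→15 − 1×10→5 − 1×5→0
Total coins = 4 + 1 + 1 = 6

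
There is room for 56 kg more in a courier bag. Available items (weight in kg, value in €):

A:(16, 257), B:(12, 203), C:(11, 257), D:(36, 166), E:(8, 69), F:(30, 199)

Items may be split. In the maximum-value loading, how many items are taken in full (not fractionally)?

Sort by value per unit weight and fill in that order.
Order: C (257/11=23.36) > B (203/12=16.92) > A (257/16=16.06) > E (69/8=8.62) > F (199/30=6.63) > D (166/36=4.61)
Fill: take C (11 @ 257) → take B (12 @ 203) → take A (16 @ 257) → take E (8 @ 69) → take 9/30 of F → 59.70; 56/56 used.
4 item(s) taken whole; one partial (take 9/30 of F).

4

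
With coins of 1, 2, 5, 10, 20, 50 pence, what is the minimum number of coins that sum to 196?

7

Greedy: take as many of the largest coin as possible, then repeat with the remainder.
196 − 3×50→46 − 2×20→6 − 1×5→1 − 1×1→0
Total coins = 3 + 2 + 1 + 1 = 7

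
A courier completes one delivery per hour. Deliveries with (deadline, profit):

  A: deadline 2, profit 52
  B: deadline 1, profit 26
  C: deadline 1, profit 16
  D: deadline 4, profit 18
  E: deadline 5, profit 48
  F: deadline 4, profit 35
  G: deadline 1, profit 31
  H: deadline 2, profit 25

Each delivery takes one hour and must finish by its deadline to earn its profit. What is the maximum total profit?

Sort by profit descending; place each in the latest free slot ≤ its deadline.
Profit order: A=52 E=48 F=35 G=31 B=26 H=25 D=18 C=16
Assign: A→slot 2, E→slot 5, F→slot 4, G→slot 1, B skipped, H skipped, D→slot 3, C skipped.
Slots: [1:G] [2:A] [3:D] [4:F] [5:E]
Profit = 31 + 52 + 18 + 35 + 48 = 184

184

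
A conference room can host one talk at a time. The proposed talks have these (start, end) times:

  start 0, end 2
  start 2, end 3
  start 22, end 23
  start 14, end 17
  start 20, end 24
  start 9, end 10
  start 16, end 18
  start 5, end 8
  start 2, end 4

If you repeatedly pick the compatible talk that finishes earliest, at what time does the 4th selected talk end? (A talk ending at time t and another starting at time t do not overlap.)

Order by finish time; keep every interval that doesn't clash with the previous kept one.
By end time: (0,2), (2,3), (2,4), (5,8), (9,10), (14,17), (16,18), (22,23), (20,24).
Pick (0,2); next start ≥ 2 → (2,3); next start ≥ 3 → (5,8); next start ≥ 8 → (9,10); next start ≥ 10 → (14,17); next start ≥ 17 → (22,23).
Selected: (0,2) (2,3) (5,8) (9,10) (14,17) (22,23)

10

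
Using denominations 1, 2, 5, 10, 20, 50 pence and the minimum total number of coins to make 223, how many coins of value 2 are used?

Greedy: take as many of the largest coin as possible, then repeat with the remainder.
223 − 4×50→23 − 1×20→3 − 1×2→1 − 1×1→0
Count of 2: 1

1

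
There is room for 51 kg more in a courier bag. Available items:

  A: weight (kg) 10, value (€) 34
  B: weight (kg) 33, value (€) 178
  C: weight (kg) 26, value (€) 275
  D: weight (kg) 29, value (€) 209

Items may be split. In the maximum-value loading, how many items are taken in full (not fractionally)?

Greedy by value/weight ratio, highest first.
Order: C (275/26=10.58) > D (209/29=7.21) > B (178/33=5.39) > A (34/10=3.40)
Fill: take C (26 @ 275) → take 25/29 of D → 180.17; 51/51 used.
1 item(s) taken whole; one partial (take 25/29 of D).

1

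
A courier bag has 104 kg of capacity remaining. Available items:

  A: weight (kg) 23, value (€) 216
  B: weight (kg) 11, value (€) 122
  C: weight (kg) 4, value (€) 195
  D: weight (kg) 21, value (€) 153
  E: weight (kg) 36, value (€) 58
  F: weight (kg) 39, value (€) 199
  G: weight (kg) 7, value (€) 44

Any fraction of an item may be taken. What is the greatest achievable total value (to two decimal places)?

923.90

Greedy by value/weight ratio, highest first.
Order: C (195/4=48.75) > B (122/11=11.09) > A (216/23=9.39) > D (153/21=7.29) > G (44/7=6.29) > F (199/39=5.10) > E (58/36=1.61)
Fill: take C (4 @ 195) → take B (11 @ 122) → take A (23 @ 216) → take D (21 @ 153) → take G (7 @ 44) → take 38/39 of F → 193.90; 104/104 used.
Total value = 923.90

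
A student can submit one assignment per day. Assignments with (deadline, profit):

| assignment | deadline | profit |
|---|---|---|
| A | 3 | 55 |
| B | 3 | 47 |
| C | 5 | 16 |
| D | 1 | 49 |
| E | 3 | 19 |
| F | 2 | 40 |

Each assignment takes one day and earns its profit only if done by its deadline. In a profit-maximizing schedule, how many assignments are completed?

Profit order: A=55 D=49 B=47 F=40 E=19 C=16
Assign: A→slot 3, D→slot 1, B→slot 2, F skipped, E skipped, C→slot 5.
Slots: [1:D] [2:B] [3:A] [5:C]
4 of 6 scheduled.

4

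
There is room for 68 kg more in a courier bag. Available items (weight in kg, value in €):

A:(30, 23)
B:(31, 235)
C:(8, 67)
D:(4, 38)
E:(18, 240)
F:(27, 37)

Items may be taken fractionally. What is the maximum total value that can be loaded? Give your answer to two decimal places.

589.59

Sort by value per unit weight and fill in that order.
Ratios (sorted): E 13.33, D 9.50, C 8.38, B 7.58, F 1.37, A 0.77
take E (18 @ 240); take D (4 @ 38); take C (8 @ 67); take B (31 @ 235); take 7/27 of F → 9.59. Capacity used 68/68.
Total value = 589.59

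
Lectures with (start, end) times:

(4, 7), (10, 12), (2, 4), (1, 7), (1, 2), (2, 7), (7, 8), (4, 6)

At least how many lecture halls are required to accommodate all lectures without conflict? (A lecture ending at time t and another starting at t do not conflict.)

4

Events (time:±→running): 1:+→1 1:+→2 2:-→1 2:+→2 2:+→3 4:-→2 4:+→3 4:+→4 … peak 4.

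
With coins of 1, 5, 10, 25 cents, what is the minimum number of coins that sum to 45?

3

Greedy: take as many of the largest coin as possible, then repeat with the remainder.
45 − 1×25→20 − 2×10→0
Total coins = 1 + 2 = 3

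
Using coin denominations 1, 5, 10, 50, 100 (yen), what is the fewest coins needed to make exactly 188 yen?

9

Use the largest denomination that fits, subtract, and repeat.
188 − 1×100→88 − 1×50→38 − 3×10→8 − 1×5→3 − 3×1→0
Total coins = 1 + 1 + 3 + 1 + 3 = 9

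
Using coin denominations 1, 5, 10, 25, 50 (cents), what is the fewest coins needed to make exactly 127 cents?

127 − 2×50→27 − 1×25→2 − 2×1→0
Total coins = 2 + 1 + 2 = 5

5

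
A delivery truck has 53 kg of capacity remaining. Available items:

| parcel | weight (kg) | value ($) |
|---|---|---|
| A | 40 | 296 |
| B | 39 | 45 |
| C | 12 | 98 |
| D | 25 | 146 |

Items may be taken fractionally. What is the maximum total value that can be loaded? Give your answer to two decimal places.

Ratios (sorted): C 8.17, A 7.40, D 5.84, B 1.15
take C (12 @ 98); take A (40 @ 296); take 1/25 of D → 5.84. Capacity used 53/53.
Total value = 399.84

399.84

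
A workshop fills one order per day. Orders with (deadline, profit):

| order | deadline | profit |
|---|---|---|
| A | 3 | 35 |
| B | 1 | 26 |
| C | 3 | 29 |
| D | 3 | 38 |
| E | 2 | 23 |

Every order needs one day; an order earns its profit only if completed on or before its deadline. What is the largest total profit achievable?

102

Sort by profit descending; place each in the latest free slot ≤ its deadline.
By profit: D(d3,38), A(d3,35), C(d3,29), B(d1,26), E(d2,23)
D→slot 3; A→slot 2; C→slot 1; B skipped; E skipped.
Profit = 29 + 35 + 38 = 102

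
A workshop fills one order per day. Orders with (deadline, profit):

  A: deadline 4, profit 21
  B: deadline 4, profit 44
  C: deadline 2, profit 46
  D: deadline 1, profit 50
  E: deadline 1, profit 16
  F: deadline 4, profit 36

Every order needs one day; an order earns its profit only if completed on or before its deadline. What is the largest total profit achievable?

176

By profit: D(d1,50), C(d2,46), B(d4,44), F(d4,36), A(d4,21), E(d1,16)
D→slot 1; C→slot 2; B→slot 4; F→slot 3; A skipped; E skipped.
Profit = 50 + 46 + 36 + 44 = 176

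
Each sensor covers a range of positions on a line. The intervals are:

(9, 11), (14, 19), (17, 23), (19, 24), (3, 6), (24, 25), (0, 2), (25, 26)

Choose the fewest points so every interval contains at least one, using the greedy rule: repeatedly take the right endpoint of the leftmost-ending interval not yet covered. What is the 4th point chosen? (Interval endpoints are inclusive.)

Sorted: [0,2] [3,6] [9,11] [14,19] [17,23] [19,24] [24,25] [25,26]
{[0,2]} hit by 2; {[3,6]} hit by 6; {[9,11]} hit by 11; {[14,19],[17,23],[19,24]} hit by 19; {[24,25],[25,26]} hit by 25.
Points: 2, 6, 11, 19, 25 (5 total).

19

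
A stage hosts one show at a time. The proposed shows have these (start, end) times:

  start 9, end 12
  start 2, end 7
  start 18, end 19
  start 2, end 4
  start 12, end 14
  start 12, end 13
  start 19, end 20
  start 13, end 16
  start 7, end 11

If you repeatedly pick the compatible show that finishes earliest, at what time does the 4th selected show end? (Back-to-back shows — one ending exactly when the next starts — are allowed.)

16

Order by finish time; keep every interval that doesn't clash with the previous kept one.
Sorted by end: (2,4)  (2,7)  (7,11)  (9,12)  (12,13)  (12,14)  (13,16)  (18,19)  (19,20)
take (2,4); take (7,11); take (12,13); skip (12,14); take (13,16); take (18,19); take (19,20).
Selected: (2,4) (7,11) (12,13) (13,16) (18,19) (19,20)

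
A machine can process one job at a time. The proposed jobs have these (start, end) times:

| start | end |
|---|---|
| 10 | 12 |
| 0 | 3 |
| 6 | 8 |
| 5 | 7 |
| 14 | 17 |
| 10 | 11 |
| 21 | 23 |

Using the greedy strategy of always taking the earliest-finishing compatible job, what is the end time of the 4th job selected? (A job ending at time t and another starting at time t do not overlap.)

17

Greedy by earliest finish: after sorting by end time, pick each interval compatible with the last pick.
By end time: (0,3), (5,7), (6,8), (10,11), (10,12), (14,17), (21,23).
Pick (0,3); next start ≥ 3 → (5,7); next start ≥ 7 → (10,11); next start ≥ 11 → (14,17); next start ≥ 17 → (21,23).
Selected: (0,3) (5,7) (10,11) (14,17) (21,23)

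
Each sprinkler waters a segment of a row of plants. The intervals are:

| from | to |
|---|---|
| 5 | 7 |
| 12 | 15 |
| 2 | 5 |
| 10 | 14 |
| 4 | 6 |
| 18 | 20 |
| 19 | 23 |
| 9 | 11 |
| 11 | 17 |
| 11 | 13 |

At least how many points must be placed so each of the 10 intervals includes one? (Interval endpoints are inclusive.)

4

Sort by right endpoint; whenever an interval is uncovered, place a point at its right end.
Sorted: [2,5] [4,6] [5,7] [9,11] [11,13] [10,14] [12,15] [11,17] [18,20] [19,23]
{[2,5],[4,6],[5,7]} hit by 5; {[9,11],[11,13],[10,14]} hit by 11; {[12,15],[11,17]} hit by 15; {[18,20],[19,23]} hit by 20.
Points: 5, 11, 15, 20 (4 total).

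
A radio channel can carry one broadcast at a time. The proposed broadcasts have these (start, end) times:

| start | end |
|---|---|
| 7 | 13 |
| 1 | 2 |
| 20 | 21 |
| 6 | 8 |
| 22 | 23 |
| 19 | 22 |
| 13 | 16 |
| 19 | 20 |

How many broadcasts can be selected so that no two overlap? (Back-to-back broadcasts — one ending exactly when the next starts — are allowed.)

Sort by end time and greedily take each interval whose start is ≥ the last chosen end.
By end time: (1,2), (6,8), (7,13), (13,16), (19,20), (20,21), (19,22), (22,23).
Pick (1,2); next start ≥ 2 → (6,8); next start ≥ 8 → (13,16); next start ≥ 16 → (19,20); next start ≥ 20 → (20,21); next start ≥ 21 → (22,23).
Selected 6 broadcasts.

6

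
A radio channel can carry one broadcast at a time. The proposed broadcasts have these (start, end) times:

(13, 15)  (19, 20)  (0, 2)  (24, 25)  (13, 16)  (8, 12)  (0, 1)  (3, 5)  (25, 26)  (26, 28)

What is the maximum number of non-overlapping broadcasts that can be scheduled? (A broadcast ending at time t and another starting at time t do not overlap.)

8

By end time: (0,1), (0,2), (3,5), (8,12), (13,15), (13,16), (19,20), (24,25), (25,26), (26,28).
Pick (0,1); next start ≥ 1 → (3,5); next start ≥ 5 → (8,12); next start ≥ 12 → (13,15); next start ≥ 15 → (19,20); next start ≥ 20 → (24,25); next start ≥ 25 → (25,26); next start ≥ 26 → (26,28).
Selected 8 broadcasts.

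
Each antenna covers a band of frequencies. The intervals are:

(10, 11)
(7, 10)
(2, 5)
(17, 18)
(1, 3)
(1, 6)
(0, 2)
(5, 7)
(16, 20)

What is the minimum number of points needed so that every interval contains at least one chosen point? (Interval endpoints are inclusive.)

By right end: [0,2]  [1,3]  [2,5]  [1,6]  [5,7]  [7,10]  [10,11]  [17,18]  [16,20]
[0,2] uncovered → point at 2; [5,7] uncovered → point at 7; [10,11] uncovered → point at 11; [17,18] uncovered → point at 18.
Points: 2, 7, 11, 18 (4 total).

4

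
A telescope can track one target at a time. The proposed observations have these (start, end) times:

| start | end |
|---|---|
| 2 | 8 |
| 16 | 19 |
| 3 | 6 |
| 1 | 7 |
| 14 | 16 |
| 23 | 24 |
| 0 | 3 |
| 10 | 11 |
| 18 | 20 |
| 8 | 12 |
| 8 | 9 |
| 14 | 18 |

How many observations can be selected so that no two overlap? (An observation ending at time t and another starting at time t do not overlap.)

7

Sort by end time and greedily take each interval whose start is ≥ the last chosen end.
By end time: (0,3), (3,6), (1,7), (2,8), (8,9), (10,11), (8,12), (14,16), (14,18), (16,19), (18,20), (23,24).
Pick (0,3); next start ≥ 3 → (3,6); next start ≥ 6 → (8,9); next start ≥ 9 → (10,11); next start ≥ 11 → (14,16); next start ≥ 16 → (16,19); next start ≥ 19 → (23,24).
Selected 7 observations.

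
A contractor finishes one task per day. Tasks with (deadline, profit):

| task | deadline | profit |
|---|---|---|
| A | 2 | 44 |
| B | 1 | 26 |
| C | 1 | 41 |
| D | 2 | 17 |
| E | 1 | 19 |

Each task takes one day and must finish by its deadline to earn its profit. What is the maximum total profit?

Profit order: A=44 C=41 B=26 E=19 D=17
Assign: A→slot 2, C→slot 1, B skipped, E skipped, D skipped.
Slots: [1:C] [2:A]
Profit = 41 + 44 = 85

85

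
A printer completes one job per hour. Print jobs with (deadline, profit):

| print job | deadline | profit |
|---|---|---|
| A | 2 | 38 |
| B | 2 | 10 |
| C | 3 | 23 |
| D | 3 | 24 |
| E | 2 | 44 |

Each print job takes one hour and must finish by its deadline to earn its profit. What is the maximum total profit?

Take jobs in profit order; each goes to the latest open slot no later than its deadline.
By profit: E(d2,44), A(d2,38), D(d3,24), C(d3,23), B(d2,10)
E→slot 2; A→slot 1; D→slot 3; C skipped; B skipped.
Profit = 38 + 44 + 24 = 106

106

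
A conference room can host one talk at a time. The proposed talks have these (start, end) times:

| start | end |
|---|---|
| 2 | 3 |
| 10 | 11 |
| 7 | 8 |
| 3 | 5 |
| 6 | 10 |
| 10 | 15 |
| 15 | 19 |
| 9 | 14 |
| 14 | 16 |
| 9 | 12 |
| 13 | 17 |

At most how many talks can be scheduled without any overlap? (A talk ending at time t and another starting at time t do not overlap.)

5

Order by finish time; keep every interval that doesn't clash with the previous kept one.
By end time: (2,3), (3,5), (7,8), (6,10), (10,11), (9,12), (9,14), (10,15), (14,16), (13,17), (15,19).
Pick (2,3); next start ≥ 3 → (3,5); next start ≥ 5 → (7,8); next start ≥ 8 → (10,11); next start ≥ 11 → (14,16).
Selected 5 talks.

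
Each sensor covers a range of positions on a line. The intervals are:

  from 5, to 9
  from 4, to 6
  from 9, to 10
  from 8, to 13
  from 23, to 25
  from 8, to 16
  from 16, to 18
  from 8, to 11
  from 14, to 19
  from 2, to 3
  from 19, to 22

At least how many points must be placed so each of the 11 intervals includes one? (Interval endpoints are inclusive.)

6

Process intervals by earliest right end; each time one isn't hit yet, stab at its right endpoint.
Sorted: [2,3] [4,6] [5,9] [9,10] [8,11] [8,13] [8,16] [16,18] [14,19] [19,22] [23,25]
{[2,3]} hit by 3; {[4,6],[5,9]} hit by 6; {[9,10],[8,11],[8,13],[8,16]} hit by 10; {[16,18],[14,19]} hit by 18; {[19,22]} hit by 22; {[23,25]} hit by 25.
Points: 3, 6, 10, 18, 22, 25 (6 total).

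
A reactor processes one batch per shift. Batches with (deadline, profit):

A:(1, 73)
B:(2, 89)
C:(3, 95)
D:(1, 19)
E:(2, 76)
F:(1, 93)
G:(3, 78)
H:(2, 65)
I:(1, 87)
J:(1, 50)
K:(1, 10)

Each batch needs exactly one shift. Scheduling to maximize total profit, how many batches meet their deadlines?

Take jobs in profit order; each goes to the latest open slot no later than its deadline.
Profit order: C=95 F=93 B=89 I=87 G=78 E=76 A=73 H=65 J=50 D=19 K=10
Assign: C→slot 3, F→slot 1, B→slot 2, I skipped, G skipped, E skipped, A skipped, H skipped, J skipped, D skipped, K skipped.
Slots: [1:F] [2:B] [3:C]
3 of 11 scheduled.

3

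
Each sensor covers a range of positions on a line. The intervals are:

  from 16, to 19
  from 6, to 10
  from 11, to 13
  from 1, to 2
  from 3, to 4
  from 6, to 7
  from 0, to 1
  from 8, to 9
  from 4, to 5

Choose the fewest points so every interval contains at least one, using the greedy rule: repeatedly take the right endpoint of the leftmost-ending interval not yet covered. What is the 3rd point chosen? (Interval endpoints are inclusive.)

Process intervals by earliest right end; each time one isn't hit yet, stab at its right endpoint.
Sorted: [0,1] [1,2] [3,4] [4,5] [6,7] [8,9] [6,10] [11,13] [16,19]
{[0,1],[1,2]} hit by 1; {[3,4],[4,5]} hit by 4; {[6,7]} hit by 7; {[8,9],[6,10]} hit by 9; {[11,13]} hit by 13; {[16,19]} hit by 19.
Points: 1, 4, 7, 9, 13, 19 (6 total).

7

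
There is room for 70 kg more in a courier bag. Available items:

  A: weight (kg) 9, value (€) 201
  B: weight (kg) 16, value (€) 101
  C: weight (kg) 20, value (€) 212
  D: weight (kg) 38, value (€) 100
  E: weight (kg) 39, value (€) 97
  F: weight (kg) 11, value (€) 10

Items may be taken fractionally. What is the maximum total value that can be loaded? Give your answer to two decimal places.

579.79

Sort by value per unit weight and fill in that order.
Ratios (sorted): A 22.33, C 10.60, B 6.31, D 2.63, E 2.49, F 0.91
take A (9 @ 201); take C (20 @ 212); take B (16 @ 101); take 25/38 of D → 65.79. Capacity used 70/70.
Total value = 579.79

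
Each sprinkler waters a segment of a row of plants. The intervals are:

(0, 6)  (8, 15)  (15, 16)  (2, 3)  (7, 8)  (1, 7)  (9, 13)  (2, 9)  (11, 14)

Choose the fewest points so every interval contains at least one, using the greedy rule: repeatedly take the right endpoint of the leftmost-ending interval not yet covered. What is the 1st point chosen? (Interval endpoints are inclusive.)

Process intervals by earliest right end; each time one isn't hit yet, stab at its right endpoint.
By right end: [2,3]  [0,6]  [1,7]  [7,8]  [2,9]  [9,13]  [11,14]  [8,15]  [15,16]
[2,3] uncovered → point at 3; [7,8] uncovered → point at 8; [9,13] uncovered → point at 13; [15,16] uncovered → point at 16.
Points: 3, 8, 13, 16 (4 total).

3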